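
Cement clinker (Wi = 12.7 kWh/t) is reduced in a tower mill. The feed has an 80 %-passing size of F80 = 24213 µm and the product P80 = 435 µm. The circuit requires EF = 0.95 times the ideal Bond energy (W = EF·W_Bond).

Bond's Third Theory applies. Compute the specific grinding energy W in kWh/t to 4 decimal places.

W = 10 Wi / √P80 − 10 Wi / √F80
1/√435 = 0.047946;  1/√24213 = 0.006427
W = 10·12.7·(0.047946 − 0.006427) = 5.2730 kWh/t
Apply correction: 5.2730 × 0.95 = 5.0094 kWh/t

W = 5.0094 kWh/t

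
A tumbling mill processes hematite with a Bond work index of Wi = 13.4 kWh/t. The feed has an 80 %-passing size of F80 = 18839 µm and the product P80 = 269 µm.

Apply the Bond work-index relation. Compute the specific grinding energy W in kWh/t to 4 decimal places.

W = 10 Wi / √P80 − 10 Wi / √F80
1/√269 = 0.060971;  1/√18839 = 0.007286
W = 10·13.4·(0.060971 − 0.007286) = 7.1938 kWh/t

W = 7.1938 kWh/t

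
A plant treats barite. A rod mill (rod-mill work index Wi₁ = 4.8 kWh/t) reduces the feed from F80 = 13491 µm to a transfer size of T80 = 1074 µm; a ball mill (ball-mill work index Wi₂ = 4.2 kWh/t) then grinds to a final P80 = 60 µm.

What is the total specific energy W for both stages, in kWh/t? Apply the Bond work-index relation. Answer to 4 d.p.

W = 5.1920 kWh/t

W_Bond = 10·Wi·(1/√P₈₀ − 1/√F₈₀)
Stage 1 (13491→1074 µm, Wi₁=4.8): W₁ = 10·4.8·(0.030514 − 0.008609) = 1.0514 kWh/t
Stage 2 (1074→60 µm, Wi₂=4.2): W₂ = 10·4.2·(0.129099 − 0.030514) = 4.1406 kWh/t
W = W₁ + W₂ = 1.0514 + 4.1406 = 5.1920 kWh/t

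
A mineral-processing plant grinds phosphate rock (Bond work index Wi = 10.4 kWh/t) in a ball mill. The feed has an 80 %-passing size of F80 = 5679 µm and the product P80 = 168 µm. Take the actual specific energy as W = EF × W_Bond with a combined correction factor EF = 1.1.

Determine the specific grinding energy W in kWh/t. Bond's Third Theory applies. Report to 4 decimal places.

W = 7.3081 kWh/t

W_Bond = 10·Wi·(1/√P₈₀ − 1/√F₈₀)
1/√168 = 0.077152;  1/√5679 = 0.013270
W = 10·10.4·(0.077152 − 0.013270) = 6.6437 kWh/t
W_actual = 1.1 × 6.6437 = 7.3081 kWh/t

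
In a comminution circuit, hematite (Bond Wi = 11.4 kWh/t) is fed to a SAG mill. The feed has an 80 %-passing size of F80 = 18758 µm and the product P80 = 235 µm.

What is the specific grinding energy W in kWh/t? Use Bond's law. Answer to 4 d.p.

W = 6.6042 kWh/t

W = 10 Wi / √P80 − 10 Wi / √F80
1/√235 = 0.065233;  1/√18758 = 0.007301
W = 10·11.4·(0.065233 − 0.007301) = 6.6042 kWh/t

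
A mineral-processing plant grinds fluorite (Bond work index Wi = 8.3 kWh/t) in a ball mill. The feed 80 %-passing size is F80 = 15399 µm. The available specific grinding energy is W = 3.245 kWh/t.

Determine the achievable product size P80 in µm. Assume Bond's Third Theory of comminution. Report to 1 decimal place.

W = 10 Wi / √P80 − 10 Wi / √F80
⇒ 1/√P80 = W/(10·Wi) + 1/√F80
  = 3.2450/(10·8.3) + 1/√15399 = 0.039096 + 0.008058 = 0.047155
P80 = (1/0.047155)² = 21.2067² = 449.72 µm

P80 = 449.7 µm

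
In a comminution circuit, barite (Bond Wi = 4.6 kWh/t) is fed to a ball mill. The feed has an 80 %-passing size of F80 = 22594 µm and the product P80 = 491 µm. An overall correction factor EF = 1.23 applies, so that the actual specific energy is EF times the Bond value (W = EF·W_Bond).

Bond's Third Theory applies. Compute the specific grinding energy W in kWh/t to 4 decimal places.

W = 2.1770 kWh/t

W = 10 Wi (P80^-0.5 − F80^-0.5)
1/√491 = 0.045129;  1/√22594 = 0.006653
W = 10·4.6·(0.045129 − 0.006653) = 1.7699 kWh/t
W_actual = 1.23 × 1.7699 = 2.1770 kWh/t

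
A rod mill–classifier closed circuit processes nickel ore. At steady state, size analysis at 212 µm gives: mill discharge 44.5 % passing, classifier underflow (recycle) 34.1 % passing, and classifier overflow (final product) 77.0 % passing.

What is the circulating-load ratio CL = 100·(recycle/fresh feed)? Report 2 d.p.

CL = 312.50 %

Classifier node, passing 212 µm:
r = (o − d)/(d − u)
r = (77.0 − 44.5)/(44.5 − 34.1) = 32.5/10.4 = 3.1250
CL = 100·r = 312.50 %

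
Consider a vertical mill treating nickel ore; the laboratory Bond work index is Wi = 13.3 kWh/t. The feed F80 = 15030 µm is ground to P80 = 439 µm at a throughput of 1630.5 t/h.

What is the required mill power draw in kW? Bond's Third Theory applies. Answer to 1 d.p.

W = 10·Wi·[P80^(−½) − F80^(−½)]
W = 10·13.3·(1/√439 − 1/√15030) = 10·13.3·(0.039571) = 5.2629 kWh/t
Power = W × throughput = 5.2629 kWh/t × 1630.5 t/h = 8581.1 kW

P = 8581.1 kW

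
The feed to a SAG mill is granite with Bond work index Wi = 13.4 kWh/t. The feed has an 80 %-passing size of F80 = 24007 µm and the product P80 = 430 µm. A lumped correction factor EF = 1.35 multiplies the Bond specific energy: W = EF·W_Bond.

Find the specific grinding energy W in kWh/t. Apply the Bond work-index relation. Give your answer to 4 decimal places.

W = 7.5562 kWh/t

W = 10 Wi (1/√P80 − 1/√F80)  [Bond]
1/√430 = 0.048224;  1/√24007 = 0.006454
W = 10·13.4·(0.048224 − 0.006454) = 5.5972 kWh/t
W_actual = 1.35 × 5.5972 = 7.5562 kWh/t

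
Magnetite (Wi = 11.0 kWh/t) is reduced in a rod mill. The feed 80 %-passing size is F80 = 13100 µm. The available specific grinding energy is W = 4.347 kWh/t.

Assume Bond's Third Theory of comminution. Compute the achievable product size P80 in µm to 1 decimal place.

P80 = 429.4 µm

W = 10 Wi / √P80 − 10 Wi / √F80
P80^(−½) = W/(10 Wi) + F80^(−½)
  = 4.3470/(10·11.0) + 1/√13100 = 0.039518 + 0.008737 = 0.048255
P80 = (1/0.048255)² = 20.7231² = 429.45 µm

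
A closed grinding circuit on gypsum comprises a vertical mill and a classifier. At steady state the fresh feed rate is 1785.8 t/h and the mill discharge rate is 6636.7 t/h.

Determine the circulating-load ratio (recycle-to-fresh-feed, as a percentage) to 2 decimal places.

M = F + R at steady state, so:
R = M − F = 6636.7 − 1785.8 = 4850.9 t/h
CL = 100·R/F = 100·4850.9/1785.8 = 271.64 %

CL = 271.64 %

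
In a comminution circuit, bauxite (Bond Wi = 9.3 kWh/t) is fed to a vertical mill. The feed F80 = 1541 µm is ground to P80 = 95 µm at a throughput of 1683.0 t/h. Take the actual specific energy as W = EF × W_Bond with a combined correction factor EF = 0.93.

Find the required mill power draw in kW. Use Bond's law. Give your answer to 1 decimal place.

P = 11226.3 kW

W = 10 Wi (P80^-0.5 − F80^-0.5)
W = 10·9.3·(1/√95 − 1/√1541) = 10·9.3·(0.077124) = 7.1725 kWh/t
W_actual = 0.93 × 7.1725 = 6.6704 kWh/t
Power = W × throughput = 6.6704 kWh/t × 1683.0 t/h = 11226.3 kW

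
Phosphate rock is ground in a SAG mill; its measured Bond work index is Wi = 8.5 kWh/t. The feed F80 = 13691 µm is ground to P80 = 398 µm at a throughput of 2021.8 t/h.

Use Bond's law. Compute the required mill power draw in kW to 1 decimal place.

P = 7145.5 kW

Bond: W = 10·Wi·(1/√P80 − 1/√F80)
W = 10·8.5·(1/√398 − 1/√13691) = 10·8.5·(0.041579) = 3.5342 kWh/t
Mill draw = 3.5342 × 2021.8 = 7145.5 kW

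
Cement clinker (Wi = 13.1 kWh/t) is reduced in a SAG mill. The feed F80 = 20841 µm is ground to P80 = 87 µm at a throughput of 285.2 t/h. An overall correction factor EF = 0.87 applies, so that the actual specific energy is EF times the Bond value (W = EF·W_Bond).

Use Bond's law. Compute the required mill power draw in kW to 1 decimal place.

Bond:  W = 10 Wi (1/√P − 1/√F)
W = 10·13.1·(1/√87 − 1/√20841) = 10·13.1·(0.100284) = 13.1372 kWh/t
W_actual = 0.87 × 13.1372 = 11.4294 kWh/t
Mill draw = 11.4294 × 285.2 = 3259.7 kW

P = 3259.7 kW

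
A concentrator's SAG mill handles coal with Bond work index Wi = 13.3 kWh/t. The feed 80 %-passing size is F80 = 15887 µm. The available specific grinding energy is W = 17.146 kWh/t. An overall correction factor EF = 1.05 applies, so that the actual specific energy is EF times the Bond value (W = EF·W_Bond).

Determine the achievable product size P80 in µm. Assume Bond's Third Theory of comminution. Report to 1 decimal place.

W = 10 Wi / √P80 − 10 Wi / √F80
W_Bond = W / EF = 17.146 / 1.05 = 16.3295 kWh/t
⇒ 1/√P80 = W_Bond/(10·Wi) + 1/√F80
  = 16.3295/(10·13.3) + 1/√15887 = 0.122778 + 0.007934 = 0.130712
P80 = (1/0.130712)² = 7.6504² = 58.53 µm

P80 = 58.5 µm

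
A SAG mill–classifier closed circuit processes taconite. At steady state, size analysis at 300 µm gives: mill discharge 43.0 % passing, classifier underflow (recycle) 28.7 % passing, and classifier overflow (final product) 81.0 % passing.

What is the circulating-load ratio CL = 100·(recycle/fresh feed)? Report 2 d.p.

Classifier node, passing 300 µm:
(1+r)·d = r·u + o ⇒ r = (o−d)/(d−u)
r = (81.0 − 43.0)/(43.0 − 28.7) = 38.0/14.3 = 2.6573
CL = 100·r = 265.73 %

CL = 265.73 %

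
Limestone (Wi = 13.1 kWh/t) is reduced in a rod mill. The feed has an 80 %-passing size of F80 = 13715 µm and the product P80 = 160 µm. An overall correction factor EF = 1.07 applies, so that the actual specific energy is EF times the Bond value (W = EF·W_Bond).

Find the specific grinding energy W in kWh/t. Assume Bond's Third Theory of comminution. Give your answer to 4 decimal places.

Bond: W = 10·Wi·(1/√P80 − 1/√F80)
1/√160 = 0.079057;  1/√13715 = 0.008539
W = 10·13.1·(0.079057 − 0.008539) = 9.2379 kWh/t
Corrected W = EF·W_Bond = 1.07·9.2379 = 9.8845 kWh/t

W = 9.8845 kWh/t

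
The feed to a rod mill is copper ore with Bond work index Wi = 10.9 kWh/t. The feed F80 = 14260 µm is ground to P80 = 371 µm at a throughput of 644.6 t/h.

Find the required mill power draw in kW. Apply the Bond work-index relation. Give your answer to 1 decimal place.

P = 3059.4 kW

W = 10 Wi (P80^-0.5 − F80^-0.5)
W = 10·10.9·(1/√371 − 1/√14260) = 10·10.9·(0.043543) = 4.7462 kWh/t
P_mill = W·ṁ = 4.7462·644.6 = 3059.4 kW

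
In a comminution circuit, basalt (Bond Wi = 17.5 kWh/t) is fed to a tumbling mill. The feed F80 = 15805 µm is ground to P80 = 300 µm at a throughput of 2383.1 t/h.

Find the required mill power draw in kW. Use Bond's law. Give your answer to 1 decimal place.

W = 10·Wi·[P80^(−½) − F80^(−½)]
W = 10·17.5·(1/√300 − 1/√15805) = 10·17.5·(0.049781) = 8.7116 kWh/t
P_mill = W·ṁ = 8.7116·2383.1 = 20760.7 kW

P = 20760.7 kW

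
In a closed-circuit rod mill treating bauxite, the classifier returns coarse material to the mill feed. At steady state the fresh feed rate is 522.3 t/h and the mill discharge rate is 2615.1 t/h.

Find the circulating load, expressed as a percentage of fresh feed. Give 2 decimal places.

Steady state: M = F + R.
R = M − F = 2615.1 − 522.3 = 2092.8 t/h
CL = 100·R/F = 100·2092.8/522.3 = 400.69 %

CL = 400.69 %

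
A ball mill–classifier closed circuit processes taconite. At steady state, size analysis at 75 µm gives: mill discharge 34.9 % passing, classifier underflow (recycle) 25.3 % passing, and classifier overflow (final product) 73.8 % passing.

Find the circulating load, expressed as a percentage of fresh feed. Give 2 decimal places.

CL = 405.21 %

Mass balance on the −75 µm fraction:
Fd + Rd = Ru + Fo ⇒ R/F = (o−d)/(d−u)
r = (73.8 − 34.9)/(34.9 − 25.3) = 38.9/9.6 = 4.0521
CL = 100·r = 405.21 %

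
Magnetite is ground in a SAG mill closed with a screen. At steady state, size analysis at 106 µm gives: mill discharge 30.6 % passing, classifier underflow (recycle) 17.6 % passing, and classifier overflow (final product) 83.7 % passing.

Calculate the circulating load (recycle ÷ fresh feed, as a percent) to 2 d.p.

Classifier node, passing 106 µm:
(1+r)d = ru + o → r = (o−d)/(d−u)
r = (83.7 − 30.6)/(30.6 − 17.6) = 53.1/13.0 = 4.0846
CL = 100·r = 408.46 %

CL = 408.46 %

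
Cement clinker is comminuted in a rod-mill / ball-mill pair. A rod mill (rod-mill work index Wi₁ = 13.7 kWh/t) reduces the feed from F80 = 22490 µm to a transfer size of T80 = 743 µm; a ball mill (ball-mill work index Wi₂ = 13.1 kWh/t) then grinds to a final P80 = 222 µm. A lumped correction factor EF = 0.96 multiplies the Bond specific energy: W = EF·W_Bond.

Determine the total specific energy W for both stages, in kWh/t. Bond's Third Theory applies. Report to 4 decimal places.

W = 7.7748 kWh/t

W_Bond = 10·Wi·(1/√P₈₀ − 1/√F₈₀)
Stage 1 (22490→743 µm, Wi₁=13.7): W₁ = 10·13.7·(0.036686 − 0.006668) = 4.1125 kWh/t
Stage 2 (743→222 µm, Wi₂=13.1): W₂ = 10·13.1·(0.067116 − 0.036686) = 3.9862 kWh/t
W = W₁ + W₂ = 4.1125 + 3.9862 = 8.0987 kWh/t
W_actual = 0.96 × 8.0987 = 7.7748 kWh/t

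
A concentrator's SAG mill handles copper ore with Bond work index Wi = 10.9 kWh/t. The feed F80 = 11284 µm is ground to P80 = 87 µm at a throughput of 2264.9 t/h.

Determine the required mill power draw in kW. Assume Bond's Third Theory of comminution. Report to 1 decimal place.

Bond:  W = 10 Wi (1/√P − 1/√F)
W = 10·10.9·(1/√87 − 1/√11284) = 10·10.9·(0.097797) = 10.6599 kWh/t
Mill draw = 10.6599 × 2264.9 = 24143.6 kW

P = 24143.6 kW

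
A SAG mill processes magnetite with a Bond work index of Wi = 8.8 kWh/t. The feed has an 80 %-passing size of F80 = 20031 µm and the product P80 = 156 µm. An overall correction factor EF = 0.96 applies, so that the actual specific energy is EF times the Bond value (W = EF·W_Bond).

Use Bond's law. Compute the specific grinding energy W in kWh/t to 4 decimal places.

W = 6.1669 kWh/t

Bond: W = 10·Wi·(1/√P80 − 1/√F80)
1/√156 = 0.080064;  1/√20031 = 0.007066
W = 10·8.8·(0.080064 − 0.007066) = 6.4239 kWh/t
W_actual = 0.96 × 6.4239 = 6.1669 kWh/t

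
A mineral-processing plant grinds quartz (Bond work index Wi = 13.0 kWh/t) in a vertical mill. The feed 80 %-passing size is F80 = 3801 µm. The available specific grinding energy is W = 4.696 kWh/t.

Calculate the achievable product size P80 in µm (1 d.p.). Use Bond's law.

W = 10·Wi·[P80^(−½) − F80^(−½)]
1/√P80 = 1/√F80 + W/(10·Wi)
  = 4.6960/(10·13.0) + 1/√3801 = 0.036123 + 0.016220 = 0.052343
P80 = (1/0.052343)² = 19.1047² = 364.99 µm

P80 = 365.0 µm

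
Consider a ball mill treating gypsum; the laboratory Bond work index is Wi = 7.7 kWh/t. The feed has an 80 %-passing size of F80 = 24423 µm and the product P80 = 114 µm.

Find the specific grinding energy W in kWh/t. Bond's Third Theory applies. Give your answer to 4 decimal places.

W = 6.7190 kWh/t

Bond: W = 10·Wi·(1/√P80 − 1/√F80)
1/√114 = 0.093659;  1/√24423 = 0.006399
W = 10·7.7·(0.093659 − 0.006399) = 6.7190 kWh/t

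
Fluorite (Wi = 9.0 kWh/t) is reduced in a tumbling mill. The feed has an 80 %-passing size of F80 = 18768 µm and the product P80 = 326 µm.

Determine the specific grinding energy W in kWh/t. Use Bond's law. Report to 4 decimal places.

W_Bond = 10·Wi·(1/√P₈₀ − 1/√F₈₀)
1/√326 = 0.055385;  1/√18768 = 0.007299
W = 10·9.0·(0.055385 − 0.007299) = 4.3277 kWh/t

W = 4.3277 kWh/t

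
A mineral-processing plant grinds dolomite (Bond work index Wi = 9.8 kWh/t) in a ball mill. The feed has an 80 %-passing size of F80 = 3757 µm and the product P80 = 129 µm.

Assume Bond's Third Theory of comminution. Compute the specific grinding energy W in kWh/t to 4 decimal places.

W = 10·Wi·(P80^(-½) − F80^(-½))
1/√129 = 0.088045;  1/√3757 = 0.016315
W = 10·9.8·(0.088045 − 0.016315) = 7.0296 kWh/t

W = 7.0296 kWh/t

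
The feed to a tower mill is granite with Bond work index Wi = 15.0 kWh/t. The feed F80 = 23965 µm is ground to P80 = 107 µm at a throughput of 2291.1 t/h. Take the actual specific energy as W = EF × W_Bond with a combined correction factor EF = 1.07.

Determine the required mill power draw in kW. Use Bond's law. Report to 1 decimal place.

P = 33173.6 kW

W = 10 Wi / √P80 − 10 Wi / √F80
W = 10·15.0·(1/√107 − 1/√23965) = 10·15.0·(0.090214) = 13.5321 kWh/t
Corrected W = EF·W_Bond = 1.07·13.5321 = 14.4793 kWh/t
P = W·T = 14.4793·2291.1 = 33173.6 kW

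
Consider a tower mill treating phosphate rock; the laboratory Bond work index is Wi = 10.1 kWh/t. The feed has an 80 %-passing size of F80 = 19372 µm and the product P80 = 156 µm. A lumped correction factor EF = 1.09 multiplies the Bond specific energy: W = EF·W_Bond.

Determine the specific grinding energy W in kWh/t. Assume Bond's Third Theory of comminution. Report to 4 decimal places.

W_Bond = 10·Wi·(1/√P₈₀ − 1/√F₈₀)
1/√156 = 0.080064;  1/√19372 = 0.007185
W = 10·10.1·(0.080064 − 0.007185) = 7.3608 kWh/t
With EF = 1.09: W = 7.3608·1.09 = 8.0233 kWh/t

W = 8.0233 kWh/t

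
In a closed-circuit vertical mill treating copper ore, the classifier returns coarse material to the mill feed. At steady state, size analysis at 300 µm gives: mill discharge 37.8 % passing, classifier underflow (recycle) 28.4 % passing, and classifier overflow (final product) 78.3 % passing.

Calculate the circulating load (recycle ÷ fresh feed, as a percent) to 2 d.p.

CL = 430.85 %

Classifier node, passing 300 µm:
d + r·d = r·u + o → r(d−u) = o−d
r = (78.3 − 37.8)/(37.8 − 28.4) = 40.5/9.4 = 4.3085
CL = 100·r = 430.85 %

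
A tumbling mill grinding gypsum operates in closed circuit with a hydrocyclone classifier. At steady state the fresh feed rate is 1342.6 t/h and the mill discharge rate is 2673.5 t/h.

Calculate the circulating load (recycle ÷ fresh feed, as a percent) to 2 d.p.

CL = 99.13 %

M = F + R at steady state, so:
R = M − F = 2673.5 − 1342.6 = 1330.9 t/h
CL = 100·R/F = 100·1330.9/1342.6 = 99.13 %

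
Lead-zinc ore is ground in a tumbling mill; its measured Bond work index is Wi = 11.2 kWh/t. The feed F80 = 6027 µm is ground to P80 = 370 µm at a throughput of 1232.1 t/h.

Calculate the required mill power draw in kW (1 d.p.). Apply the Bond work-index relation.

Bond: W = 10·Wi·(1/√P80 − 1/√F80)
W = 10·11.2·(1/√370 − 1/√6027) = 10·11.2·(0.039107) = 4.3799 kWh/t
Power = W × throughput = 4.3799 kWh/t × 1232.1 t/h = 5396.5 kW

P = 5396.5 kW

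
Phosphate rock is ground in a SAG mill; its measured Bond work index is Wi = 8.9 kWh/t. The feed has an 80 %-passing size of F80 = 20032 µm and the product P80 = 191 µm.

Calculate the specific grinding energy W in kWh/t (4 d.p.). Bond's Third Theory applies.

W = 5.8110 kWh/t

W_Bond = 10·Wi·(1/√P₈₀ − 1/√F₈₀)
1/√191 = 0.072357;  1/√20032 = 0.007065
W = 10·8.9·(0.072357 − 0.007065) = 5.8110 kWh/t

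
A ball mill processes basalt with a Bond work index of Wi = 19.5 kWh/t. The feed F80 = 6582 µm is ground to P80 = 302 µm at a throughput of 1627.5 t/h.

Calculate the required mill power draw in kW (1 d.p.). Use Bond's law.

W = 10 Wi (P80^-0.5 − F80^-0.5)
W = 10·19.5·(1/√302 − 1/√6582) = 10·19.5·(0.045218) = 8.8174 kWh/t
Power = W × throughput = 8.8174 kWh/t × 1627.5 t/h = 14350.4 kW

P = 14350.4 kW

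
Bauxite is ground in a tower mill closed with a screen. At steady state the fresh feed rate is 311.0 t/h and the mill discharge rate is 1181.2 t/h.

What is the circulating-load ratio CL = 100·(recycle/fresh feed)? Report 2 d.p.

CL = 279.81 %

Steady state: M = F + R.
R = M − F = 1181.2 − 311.0 = 870.2 t/h
CL = 100·R/F = 100·870.2/311.0 = 279.81 %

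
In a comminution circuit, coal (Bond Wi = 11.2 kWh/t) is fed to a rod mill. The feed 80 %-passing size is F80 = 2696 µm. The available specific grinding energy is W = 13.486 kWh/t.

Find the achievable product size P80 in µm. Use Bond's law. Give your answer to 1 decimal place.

W = 10·Wi·(P80^(-½) − F80^(-½))
1/√P80 = 1/√F80 + W/(10·Wi)
  = 13.4860/(10·11.2) + 1/√2696 = 0.120411 + 0.019259 = 0.139670
P80 = (1/0.139670)² = 7.1597² = 51.26 µm

P80 = 51.3 µm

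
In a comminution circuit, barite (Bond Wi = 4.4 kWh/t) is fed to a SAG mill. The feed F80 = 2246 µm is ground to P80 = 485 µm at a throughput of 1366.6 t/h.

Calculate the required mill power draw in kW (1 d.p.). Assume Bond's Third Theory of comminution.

P = 1461.6 kW

Bond:  W = 10 Wi (1/√P − 1/√F)
W = 10·4.4·(1/√485 − 1/√2246) = 10·4.4·(0.024307) = 1.0695 kWh/t
P = W·T = 1.0695·1366.6 = 1461.6 kW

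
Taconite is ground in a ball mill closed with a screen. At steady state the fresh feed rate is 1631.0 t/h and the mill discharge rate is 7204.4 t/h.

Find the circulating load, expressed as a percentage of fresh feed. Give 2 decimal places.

CL = 341.72 %

Mill node: discharge = fresh + recycle.
R = M − F = 7204.4 − 1631.0 = 5573.4 t/h
CL = 100·R/F = 100·5573.4/1631.0 = 341.72 %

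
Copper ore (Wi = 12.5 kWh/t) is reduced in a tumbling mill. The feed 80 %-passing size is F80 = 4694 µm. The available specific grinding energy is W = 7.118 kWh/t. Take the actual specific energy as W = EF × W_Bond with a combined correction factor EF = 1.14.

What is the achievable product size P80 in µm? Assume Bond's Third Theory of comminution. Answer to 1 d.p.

P80 = 240.0 µm

Bond:  W = 10 Wi (1/√P − 1/√F)
W_Bond = W / EF = 7.118 / 1.14 = 6.2439 kWh/t
P80^-0.5 = F80^-0.5 + W_Bond/(10 Wi)
  = 6.2439/(10·12.5) + 1/√4694 = 0.049951 + 0.014596 = 0.064547
P80 = (1/0.064547)² = 15.4927² = 240.02 µm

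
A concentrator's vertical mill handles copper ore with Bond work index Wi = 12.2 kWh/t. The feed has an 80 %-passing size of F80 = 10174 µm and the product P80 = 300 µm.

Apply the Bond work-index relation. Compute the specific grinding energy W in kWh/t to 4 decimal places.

W = 5.8342 kWh/t

W = 10·Wi·(P80^(-½) − F80^(-½))
1/√300 = 0.057735;  1/√10174 = 0.009914
W = 10·12.2·(0.057735 − 0.009914) = 5.8342 kWh/t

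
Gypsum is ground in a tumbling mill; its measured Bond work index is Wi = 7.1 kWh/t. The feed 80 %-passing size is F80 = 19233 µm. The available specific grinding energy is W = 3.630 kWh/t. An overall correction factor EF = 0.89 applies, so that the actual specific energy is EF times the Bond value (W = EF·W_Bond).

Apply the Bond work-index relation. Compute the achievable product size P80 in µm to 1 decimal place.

Bond:  W = 10 Wi (1/√P − 1/√F)
W_Bond = W / EF = 3.630 / 0.89 = 4.0787 kWh/t
1/√P80 = 1/√F80 + W_Bond/(10·Wi)
  = 4.0787/(10·7.1) + 1/√19233 = 0.057446 + 0.007211 = 0.064656
P80 = (1/0.064656)² = 15.4664² = 239.21 µm

P80 = 239.2 µm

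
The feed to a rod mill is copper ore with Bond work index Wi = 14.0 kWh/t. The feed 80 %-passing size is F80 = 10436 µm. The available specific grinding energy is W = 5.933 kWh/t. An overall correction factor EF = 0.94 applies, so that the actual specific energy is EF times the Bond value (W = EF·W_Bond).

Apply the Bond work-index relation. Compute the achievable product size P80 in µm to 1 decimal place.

W = 10 Wi / √P80 − 10 Wi / √F80
W_Bond = W / EF = 5.933 / 0.94 = 6.3117 kWh/t
P80^-0.5 = F80^-0.5 + W_Bond/(10 Wi)
  = 6.3117/(10·14.0) + 1/√10436 = 0.045084 + 0.009789 = 0.054872
P80 = (1/0.054872)² = 18.2241² = 332.12 µm

P80 = 332.1 µm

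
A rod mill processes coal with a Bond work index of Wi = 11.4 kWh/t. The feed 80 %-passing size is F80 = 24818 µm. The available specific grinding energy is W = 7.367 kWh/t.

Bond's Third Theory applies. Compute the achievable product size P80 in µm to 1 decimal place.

W = 10 Wi / √P80 − 10 Wi / √F80
1/√P80 = 1/√F80 + W/(10·Wi)
  = 7.3670/(10·11.4) + 1/√24818 = 0.064623 + 0.006348 = 0.070971
P80 = (1/0.070971)² = 14.0904² = 198.54 µm

P80 = 198.5 µm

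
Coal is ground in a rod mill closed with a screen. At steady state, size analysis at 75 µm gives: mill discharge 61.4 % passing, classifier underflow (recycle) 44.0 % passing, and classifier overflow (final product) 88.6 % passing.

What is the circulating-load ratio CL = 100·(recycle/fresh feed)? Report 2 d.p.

CL = 156.32 %

Classifier node, passing 75 µm:
r = (o − d)/(d − u)
r = (88.6 − 61.4)/(61.4 − 44.0) = 27.2/17.4 = 1.5632
CL = 100·r = 156.32 %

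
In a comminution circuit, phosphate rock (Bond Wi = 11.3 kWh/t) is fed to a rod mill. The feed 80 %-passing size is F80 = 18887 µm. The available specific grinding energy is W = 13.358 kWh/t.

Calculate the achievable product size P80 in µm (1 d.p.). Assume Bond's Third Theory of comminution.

P80 = 63.5 µm

W_Bond = 10·Wi·(1/√P₈₀ − 1/√F₈₀)
⇒ 1/√P80 = W/(10 Wi) + 1/√F80
  = 13.3580/(10·11.3) + 1/√18887 = 0.118212 + 0.007276 = 0.125489
P80 = (1/0.125489)² = 7.9688² = 63.50 µm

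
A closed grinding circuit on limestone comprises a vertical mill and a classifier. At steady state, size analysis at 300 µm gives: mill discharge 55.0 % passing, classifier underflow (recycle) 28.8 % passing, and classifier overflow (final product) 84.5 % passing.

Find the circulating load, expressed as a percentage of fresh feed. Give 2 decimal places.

Two-product formula at 300 µm:
d + r·d = r·u + o → r(d−u) = o−d
r = (84.5 − 55.0)/(55.0 − 28.8) = 29.5/26.2 = 1.1260
CL = 100·r = 112.60 %

CL = 112.60 %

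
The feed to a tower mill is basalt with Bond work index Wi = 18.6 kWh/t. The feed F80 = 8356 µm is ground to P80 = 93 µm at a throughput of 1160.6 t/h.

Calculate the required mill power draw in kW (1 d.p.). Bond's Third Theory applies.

W = 10·Wi·[P80^(−½) − F80^(−½)]
W = 10·18.6·(1/√93 − 1/√8356) = 10·18.6·(0.092756) = 17.2525 kWh/t
Mill draw = 17.2525 × 1160.6 = 20023.3 kW

P = 20023.3 kW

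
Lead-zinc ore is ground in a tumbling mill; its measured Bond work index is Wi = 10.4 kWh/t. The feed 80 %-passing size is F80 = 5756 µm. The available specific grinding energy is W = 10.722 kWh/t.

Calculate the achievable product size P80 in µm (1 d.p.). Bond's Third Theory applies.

P80 = 74.0 µm

W = 10 Wi (P80^-0.5 − F80^-0.5)
⇒ 1/√P80 = W/(10·Wi) + 1/√F80
  = 10.7220/(10·10.4) + 1/√5756 = 0.103096 + 0.013181 = 0.116277
P80 = (1/0.116277)² = 8.6002² = 73.96 µm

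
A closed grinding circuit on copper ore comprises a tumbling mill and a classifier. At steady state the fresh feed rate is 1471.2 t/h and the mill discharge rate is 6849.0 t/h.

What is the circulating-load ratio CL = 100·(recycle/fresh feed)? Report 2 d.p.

CL = 365.54 %

Mill node: discharge = fresh + recycle.
R = M − F = 6849.0 − 1471.2 = 5377.8 t/h
CL = 100·R/F = 100·5377.8/1471.2 = 365.54 %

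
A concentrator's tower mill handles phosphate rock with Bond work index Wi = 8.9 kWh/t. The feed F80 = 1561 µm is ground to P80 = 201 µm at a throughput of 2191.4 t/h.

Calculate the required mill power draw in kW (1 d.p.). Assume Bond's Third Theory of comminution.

P = 8820.3 kW

Bond:  W = 10 Wi (1/√P − 1/√F)
W = 10·8.9·(1/√201 − 1/√1561) = 10·8.9·(0.045224) = 4.0250 kWh/t
P = W·T = 4.0250·2191.4 = 8820.3 kW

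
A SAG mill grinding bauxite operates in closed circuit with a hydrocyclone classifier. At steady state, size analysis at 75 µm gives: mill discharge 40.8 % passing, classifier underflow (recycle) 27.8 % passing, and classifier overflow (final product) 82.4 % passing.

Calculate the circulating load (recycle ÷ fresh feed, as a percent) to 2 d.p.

CL = 320.00 %

Mass balance on the −75 µm fraction:
r = (o − d)/(d − u)
r = (82.4 − 40.8)/(40.8 − 27.8) = 41.6/13.0 = 3.2000
CL = 100·r = 320.00 %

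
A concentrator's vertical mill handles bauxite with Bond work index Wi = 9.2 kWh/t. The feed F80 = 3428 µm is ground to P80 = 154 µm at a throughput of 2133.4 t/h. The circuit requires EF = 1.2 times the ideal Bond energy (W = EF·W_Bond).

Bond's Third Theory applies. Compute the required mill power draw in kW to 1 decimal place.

P = 14956.6 kW

W = 10 Wi (1/√P80 − 1/√F80)  [Bond]
W = 10·9.2·(1/√154 − 1/√3428) = 10·9.2·(0.063503) = 5.8422 kWh/t
Corrected W = EF·W_Bond = 1.2·5.8422 = 7.0107 kWh/t
P_mill = W·ṁ = 7.0107·2133.4 = 14956.6 kW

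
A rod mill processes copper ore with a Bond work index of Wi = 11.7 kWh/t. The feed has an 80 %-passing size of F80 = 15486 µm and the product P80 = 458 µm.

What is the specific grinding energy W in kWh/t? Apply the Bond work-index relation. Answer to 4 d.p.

W = 10 Wi / √P80 − 10 Wi / √F80
1/√458 = 0.046727;  1/√15486 = 0.008036
W = 10·11.7·(0.046727 − 0.008036) = 4.5269 kWh/t

W = 4.5269 kWh/t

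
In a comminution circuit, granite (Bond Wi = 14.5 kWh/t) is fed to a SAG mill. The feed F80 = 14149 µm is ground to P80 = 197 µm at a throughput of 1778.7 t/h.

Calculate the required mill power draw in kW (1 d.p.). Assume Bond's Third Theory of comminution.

P = 16207.2 kW

W = 10 Wi (1/√P80 − 1/√F80)  [Bond]
W = 10·14.5·(1/√197 − 1/√14149) = 10·14.5·(0.062840) = 9.1118 kWh/t
P_mill = W·ṁ = 9.1118·1778.7 = 16207.2 kW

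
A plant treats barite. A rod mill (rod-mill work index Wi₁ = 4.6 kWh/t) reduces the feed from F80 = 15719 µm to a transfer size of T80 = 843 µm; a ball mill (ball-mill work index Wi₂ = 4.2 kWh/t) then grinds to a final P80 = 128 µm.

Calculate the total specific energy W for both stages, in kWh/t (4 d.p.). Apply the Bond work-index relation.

W = 3.4832 kWh/t

Bond:  W = 10 Wi (1/√P − 1/√F)
Stage 1 (15719→843 µm, Wi₁=4.6): W₁ = 10·4.6·(0.034442 − 0.007976) = 1.2174 kWh/t
Stage 2 (843→128 µm, Wi₂=4.2): W₂ = 10·4.2·(0.088388 − 0.034442) = 2.2658 kWh/t
W = W₁ + W₂ = 1.2174 + 2.2658 = 3.4832 kWh/t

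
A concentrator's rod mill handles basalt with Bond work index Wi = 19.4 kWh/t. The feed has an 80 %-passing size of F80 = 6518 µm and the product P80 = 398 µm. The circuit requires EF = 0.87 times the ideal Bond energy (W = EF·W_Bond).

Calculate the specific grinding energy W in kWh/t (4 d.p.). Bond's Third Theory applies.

W = 10·Wi·[P80^(−½) − F80^(−½)]
1/√398 = 0.050125;  1/√6518 = 0.012386
W = 10·19.4·(0.050125 − 0.012386) = 7.3214 kWh/t
Corrected W = EF·W_Bond = 0.87·7.3214 = 6.3696 kWh/t

W = 6.3696 kWh/t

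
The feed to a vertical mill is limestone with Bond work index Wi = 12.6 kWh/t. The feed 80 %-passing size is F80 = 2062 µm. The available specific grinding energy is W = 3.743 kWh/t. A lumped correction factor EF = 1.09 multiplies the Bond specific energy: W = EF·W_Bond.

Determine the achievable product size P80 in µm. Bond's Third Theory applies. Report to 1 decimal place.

P80 = 411.8 µm

W_Bond = 10·Wi·(1/√P₈₀ − 1/√F₈₀)
W_Bond = W / EF = 3.743 / 1.09 = 3.4339 kWh/t
P80^(−½) = W_Bond/(10 Wi) + F80^(−½)
  = 3.4339/(10·12.6) + 1/√2062 = 0.027254 + 0.022022 = 0.049275
P80 = (1/0.049275)² = 20.2941² = 411.85 µm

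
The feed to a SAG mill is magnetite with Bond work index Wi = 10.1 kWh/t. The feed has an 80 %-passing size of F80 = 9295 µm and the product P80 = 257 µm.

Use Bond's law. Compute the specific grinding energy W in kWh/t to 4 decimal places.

W = 10·Wi·(P80^(-½) − F80^(-½))
1/√257 = 0.062378;  1/√9295 = 0.010372
W = 10·10.1·(0.062378 − 0.010372) = 5.2526 kWh/t

W = 5.2526 kWh/t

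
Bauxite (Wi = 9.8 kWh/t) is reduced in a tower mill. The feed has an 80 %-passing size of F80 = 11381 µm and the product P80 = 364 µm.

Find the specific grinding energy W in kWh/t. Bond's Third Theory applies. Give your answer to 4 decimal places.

W = 4.2180 kWh/t

W = 10·Wi·(P80^(-½) − F80^(-½))
1/√364 = 0.052414;  1/√11381 = 0.009374
W = 10·9.8·(0.052414 − 0.009374) = 4.2180 kWh/t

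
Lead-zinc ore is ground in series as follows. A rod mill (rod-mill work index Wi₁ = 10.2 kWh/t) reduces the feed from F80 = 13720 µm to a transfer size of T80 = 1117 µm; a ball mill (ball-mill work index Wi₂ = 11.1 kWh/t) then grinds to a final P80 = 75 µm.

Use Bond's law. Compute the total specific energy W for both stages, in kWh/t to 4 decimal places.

W = 10 Wi / √P80 − 10 Wi / √F80
Stage 1 (13720→1117 µm, Wi₁=10.2): W₁ = 10·10.2·(0.029921 − 0.008537) = 2.1811 kWh/t
Stage 2 (1117→75 µm, Wi₂=11.1): W₂ = 10·11.1·(0.115470 − 0.029921) = 9.4960 kWh/t
W = W₁ + W₂ = 2.1811 + 9.4960 = 11.6771 kWh/t

W = 11.6771 kWh/t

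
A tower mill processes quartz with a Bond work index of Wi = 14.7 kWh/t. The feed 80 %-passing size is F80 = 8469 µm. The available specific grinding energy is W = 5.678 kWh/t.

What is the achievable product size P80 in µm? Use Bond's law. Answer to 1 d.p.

W = 10·Wi·(P80^(-½) − F80^(-½))
⇒ 1/√P80 = W/(10 Wi) + 1/√F80
  = 5.6780/(10·14.7) + 1/√8469 = 0.038626 + 0.010866 = 0.049492
P80 = (1/0.049492)² = 20.2052² = 408.25 µm

P80 = 408.3 µm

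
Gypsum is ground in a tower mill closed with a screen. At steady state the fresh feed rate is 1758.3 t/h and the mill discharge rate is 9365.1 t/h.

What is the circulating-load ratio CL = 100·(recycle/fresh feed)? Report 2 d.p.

Discharge = new feed + return, hence
R = M − F = 9365.1 − 1758.3 = 7606.8 t/h
CL = 100·R/F = 100·7606.8/1758.3 = 432.62 %

CL = 432.62 %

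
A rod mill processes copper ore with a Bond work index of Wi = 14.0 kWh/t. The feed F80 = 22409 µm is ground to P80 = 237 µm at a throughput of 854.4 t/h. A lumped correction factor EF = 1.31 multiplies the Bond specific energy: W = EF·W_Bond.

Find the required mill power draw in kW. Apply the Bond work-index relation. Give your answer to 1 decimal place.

P = 9131.8 kW

Bond:  W = 10 Wi (1/√P − 1/√F)
W = 10·14.0·(1/√237 − 1/√22409) = 10·14.0·(0.058277) = 8.1588 kWh/t
Apply correction: 8.1588 × 1.31 = 10.6880 kWh/t
Mill draw = 10.6880 × 854.4 = 9131.8 kW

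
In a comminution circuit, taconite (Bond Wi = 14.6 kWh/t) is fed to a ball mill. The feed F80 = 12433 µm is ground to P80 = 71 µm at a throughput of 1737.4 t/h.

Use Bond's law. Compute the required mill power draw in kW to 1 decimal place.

Bond: W = 10·Wi·(1/√P80 − 1/√F80)
W = 10·14.6·(1/√71 − 1/√12433) = 10·14.6·(0.109710) = 16.0176 kWh/t
P_mill = W·ṁ = 16.0176·1737.4 = 27829.0 kW

P = 27829.0 kW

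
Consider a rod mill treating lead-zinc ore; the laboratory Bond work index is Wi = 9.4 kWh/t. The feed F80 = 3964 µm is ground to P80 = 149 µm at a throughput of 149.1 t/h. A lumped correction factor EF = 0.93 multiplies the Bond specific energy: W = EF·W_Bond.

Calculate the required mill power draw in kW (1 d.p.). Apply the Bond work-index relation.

P = 860.8 kW

W_Bond = 10·Wi·(1/√P₈₀ − 1/√F₈₀)
W = 10·9.4·(1/√149 − 1/√3964) = 10·9.4·(0.066040) = 6.2078 kWh/t
With EF = 0.93: W = 6.2078·0.93 = 5.7732 kWh/t
Mill draw = 5.7732 × 149.1 = 860.8 kW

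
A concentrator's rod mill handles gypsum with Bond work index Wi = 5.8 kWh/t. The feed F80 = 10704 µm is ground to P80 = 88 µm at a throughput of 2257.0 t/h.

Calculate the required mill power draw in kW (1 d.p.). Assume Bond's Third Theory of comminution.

W = 10 Wi / √P80 − 10 Wi / √F80
W = 10·5.8·(1/√88 − 1/√10704) = 10·5.8·(0.096935) = 5.6222 kWh/t
P = W·T = 5.6222·2257.0 = 12689.3 kW

P = 12689.3 kW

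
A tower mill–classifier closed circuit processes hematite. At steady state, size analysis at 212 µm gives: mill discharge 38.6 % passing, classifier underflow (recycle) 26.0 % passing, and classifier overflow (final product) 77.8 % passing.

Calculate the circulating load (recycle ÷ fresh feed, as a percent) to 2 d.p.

Let r = R/F. Size balance at 212 µm:
(1+r)d = ru + o → r = (o−d)/(d−u)
r = (77.8 − 38.6)/(38.6 − 26.0) = 39.2/12.6 = 3.1111
CL = 100·r = 311.11 %

CL = 311.11 %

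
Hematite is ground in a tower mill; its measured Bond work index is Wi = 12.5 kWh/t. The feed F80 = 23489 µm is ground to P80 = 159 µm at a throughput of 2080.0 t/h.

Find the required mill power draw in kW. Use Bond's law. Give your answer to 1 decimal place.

W = 10·Wi·(P80^(-½) − F80^(-½))
W = 10·12.5·(1/√159 − 1/√23489) = 10·12.5·(0.072780) = 9.0975 kWh/t
Mill draw = 9.0975 × 2080.0 = 18922.9 kW

P = 18922.9 kW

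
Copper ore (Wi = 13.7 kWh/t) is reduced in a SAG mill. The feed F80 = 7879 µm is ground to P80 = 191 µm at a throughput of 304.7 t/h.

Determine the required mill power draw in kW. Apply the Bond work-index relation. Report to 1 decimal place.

P = 2550.2 kW

W = 10 Wi (1/√P80 − 1/√F80)  [Bond]
W = 10·13.7·(1/√191 − 1/√7879) = 10·13.7·(0.061092) = 8.3695 kWh/t
Power = W × throughput = 8.3695 kWh/t × 304.7 t/h = 2550.2 kW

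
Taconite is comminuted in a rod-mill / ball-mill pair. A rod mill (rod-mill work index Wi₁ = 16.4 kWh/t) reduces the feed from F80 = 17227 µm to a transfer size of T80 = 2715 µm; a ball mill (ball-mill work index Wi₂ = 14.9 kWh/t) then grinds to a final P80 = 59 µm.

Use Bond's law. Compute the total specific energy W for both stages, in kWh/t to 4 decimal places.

W = 18.4365 kWh/t

Bond:  W = 10 Wi (1/√P − 1/√F)
Stage 1 (17227→2715 µm, Wi₁=16.4): W₁ = 10·16.4·(0.019192 − 0.007619) = 1.8979 kWh/t
Stage 2 (2715→59 µm, Wi₂=14.9): W₂ = 10·14.9·(0.130189 − 0.019192) = 16.5386 kWh/t
W = W₁ + W₂ = 1.8979 + 16.5386 = 18.4365 kWh/t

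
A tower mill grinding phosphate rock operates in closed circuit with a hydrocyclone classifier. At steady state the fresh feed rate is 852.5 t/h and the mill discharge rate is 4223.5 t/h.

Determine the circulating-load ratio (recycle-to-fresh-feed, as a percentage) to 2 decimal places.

Discharge = new feed + return, hence
R = M − F = 4223.5 − 852.5 = 3371.0 t/h
CL = 100·R/F = 100·3371.0/852.5 = 395.43 %

CL = 395.43 %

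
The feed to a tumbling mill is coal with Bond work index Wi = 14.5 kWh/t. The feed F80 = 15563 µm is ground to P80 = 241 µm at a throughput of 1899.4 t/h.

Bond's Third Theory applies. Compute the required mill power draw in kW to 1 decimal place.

P = 15533.2 kW

W = 10 Wi (P80^-0.5 − F80^-0.5)
W = 10·14.5·(1/√241 − 1/√15563) = 10·14.5·(0.056400) = 8.1780 kWh/t
P = W·T = 8.1780·1899.4 = 15533.2 kW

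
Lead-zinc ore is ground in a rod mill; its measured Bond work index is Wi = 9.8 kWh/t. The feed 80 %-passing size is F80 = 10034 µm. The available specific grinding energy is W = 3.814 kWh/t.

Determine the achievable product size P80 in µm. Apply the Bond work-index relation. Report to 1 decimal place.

P80 = 418.2 µm

W = 10·Wi·[P80^(−½) − F80^(−½)]
⇒ 1/√P80 = W/(10·Wi) + 1/√F80
  = 3.8140/(10·9.8) + 1/√10034 = 0.038918 + 0.009983 = 0.048901
P80 = (1/0.048901)² = 20.4493² = 418.17 µm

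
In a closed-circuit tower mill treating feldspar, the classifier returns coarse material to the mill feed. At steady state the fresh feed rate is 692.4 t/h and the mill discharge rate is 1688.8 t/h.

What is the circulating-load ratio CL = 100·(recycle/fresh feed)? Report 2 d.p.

Discharge = new feed + return, hence
R = M − F = 1688.8 − 692.4 = 996.4 t/h
CL = 100·R/F = 100·996.4/692.4 = 143.91 %

CL = 143.91 %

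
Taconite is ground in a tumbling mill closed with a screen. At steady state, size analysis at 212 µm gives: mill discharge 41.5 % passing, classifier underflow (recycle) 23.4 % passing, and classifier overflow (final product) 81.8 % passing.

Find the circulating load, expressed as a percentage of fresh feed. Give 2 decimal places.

Classifier node, passing 212 µm:
(1+r)·d = r·u + o ⇒ r = (o−d)/(d−u)
r = (81.8 − 41.5)/(41.5 − 23.4) = 40.3/18.1 = 2.2265
CL = 100·r = 222.65 %

CL = 222.65 %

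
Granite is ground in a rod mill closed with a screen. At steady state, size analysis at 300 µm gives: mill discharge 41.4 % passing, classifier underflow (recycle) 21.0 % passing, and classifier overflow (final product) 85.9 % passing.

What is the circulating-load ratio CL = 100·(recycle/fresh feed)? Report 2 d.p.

Mass balance on the −300 µm fraction:
(1+r)·d = r·u + o ⇒ r = (o−d)/(d−u)
r = (85.9 − 41.4)/(41.4 − 21.0) = 44.5/20.4 = 2.1814
CL = 100·r = 218.14 %

CL = 218.14 %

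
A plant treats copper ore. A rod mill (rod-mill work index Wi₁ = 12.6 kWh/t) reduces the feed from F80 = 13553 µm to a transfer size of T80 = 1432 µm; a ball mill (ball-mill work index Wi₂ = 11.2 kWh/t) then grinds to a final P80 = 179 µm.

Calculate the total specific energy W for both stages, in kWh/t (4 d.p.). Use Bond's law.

W = 7.6589 kWh/t

W = 10 Wi (1/√P80 − 1/√F80)  [Bond]
Stage 1 (13553→1432 µm, Wi₁=12.6): W₁ = 10·12.6·(0.026426 − 0.008590) = 2.2473 kWh/t
Stage 2 (1432→179 µm, Wi₂=11.2): W₂ = 10·11.2·(0.074744 − 0.026426) = 5.4116 kWh/t
W = W₁ + W₂ = 2.2473 + 5.4116 = 7.6589 kWh/t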